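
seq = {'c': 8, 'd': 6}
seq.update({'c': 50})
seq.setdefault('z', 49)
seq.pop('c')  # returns 50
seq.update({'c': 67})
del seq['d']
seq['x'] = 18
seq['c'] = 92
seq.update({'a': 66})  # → {'z': 49, 'c': 92, 'x': 18, 'a': 66}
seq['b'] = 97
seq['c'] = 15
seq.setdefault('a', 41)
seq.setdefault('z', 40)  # 49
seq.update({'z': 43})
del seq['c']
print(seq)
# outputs {'z': 43, 'x': 18, 'a': 66, 'b': 97}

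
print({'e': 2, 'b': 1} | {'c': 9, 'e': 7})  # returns {'e': 7, 'b': 1, 'c': 9}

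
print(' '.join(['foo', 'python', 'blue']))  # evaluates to foo python blue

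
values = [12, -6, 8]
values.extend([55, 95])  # [12, -6, 8, 55, 95]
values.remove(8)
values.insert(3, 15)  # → [12, -6, 55, 15, 95]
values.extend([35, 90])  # [12, -6, 55, 15, 95, 35, 90]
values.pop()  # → 90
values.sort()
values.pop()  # 95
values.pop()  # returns 55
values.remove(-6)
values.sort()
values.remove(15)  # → [12, 35]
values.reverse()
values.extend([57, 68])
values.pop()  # 68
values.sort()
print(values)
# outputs [12, 35, 57]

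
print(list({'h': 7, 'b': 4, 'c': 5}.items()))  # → [('h', 7), ('b', 4), ('c', 5)]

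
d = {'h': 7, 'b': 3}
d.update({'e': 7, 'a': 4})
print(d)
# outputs {'h': 7, 'b': 3, 'e': 7, 'a': 4}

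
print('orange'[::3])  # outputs on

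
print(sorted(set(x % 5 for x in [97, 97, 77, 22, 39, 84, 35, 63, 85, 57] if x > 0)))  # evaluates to [0, 2, 3, 4]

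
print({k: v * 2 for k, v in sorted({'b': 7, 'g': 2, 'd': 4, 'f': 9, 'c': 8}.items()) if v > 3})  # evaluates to {'b': 14, 'c': 16, 'd': 8, 'f': 18}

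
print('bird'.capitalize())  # Bird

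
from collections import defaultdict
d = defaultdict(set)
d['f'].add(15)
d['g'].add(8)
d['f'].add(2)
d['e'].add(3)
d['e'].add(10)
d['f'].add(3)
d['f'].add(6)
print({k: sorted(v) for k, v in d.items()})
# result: {'f': [2, 3, 6, 15], 'g': [8], 'e': [3, 10]}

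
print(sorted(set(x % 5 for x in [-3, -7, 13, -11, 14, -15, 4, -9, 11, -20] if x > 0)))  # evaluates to [1, 3, 4]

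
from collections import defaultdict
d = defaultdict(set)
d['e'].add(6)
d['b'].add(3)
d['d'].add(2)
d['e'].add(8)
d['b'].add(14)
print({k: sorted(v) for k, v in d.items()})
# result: {'e': [6, 8], 'b': [3, 14], 'd': [2]}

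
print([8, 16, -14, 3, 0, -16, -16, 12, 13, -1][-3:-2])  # [12]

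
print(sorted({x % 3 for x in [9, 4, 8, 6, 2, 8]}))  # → [0, 1, 2]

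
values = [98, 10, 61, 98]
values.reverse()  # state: [98, 61, 10, 98]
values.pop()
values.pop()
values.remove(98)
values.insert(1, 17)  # [61, 17]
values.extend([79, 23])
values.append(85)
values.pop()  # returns 85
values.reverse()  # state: [23, 79, 17, 61]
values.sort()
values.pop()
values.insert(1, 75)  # [17, 75, 23, 61]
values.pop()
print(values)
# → [17, 75, 23]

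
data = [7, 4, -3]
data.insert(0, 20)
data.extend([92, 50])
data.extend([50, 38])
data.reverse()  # [38, 50, 50, 92, -3, 4, 7, 20]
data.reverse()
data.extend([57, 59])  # [20, 7, 4, -3, 92, 50, 50, 38, 57, 59]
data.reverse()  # [59, 57, 38, 50, 50, 92, -3, 4, 7, 20]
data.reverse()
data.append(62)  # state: [20, 7, 4, -3, 92, 50, 50, 38, 57, 59, 62]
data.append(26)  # [20, 7, 4, -3, 92, 50, 50, 38, 57, 59, 62, 26]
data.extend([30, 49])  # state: [20, 7, 4, -3, 92, 50, 50, 38, 57, 59, 62, 26, 30, 49]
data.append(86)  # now [20, 7, 4, -3, 92, 50, 50, 38, 57, 59, 62, 26, 30, 49, 86]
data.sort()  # [-3, 4, 7, 20, 26, 30, 38, 49, 50, 50, 57, 59, 62, 86, 92]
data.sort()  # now [-3, 4, 7, 20, 26, 30, 38, 49, 50, 50, 57, 59, 62, 86, 92]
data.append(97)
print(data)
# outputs [-3, 4, 7, 20, 26, 30, 38, 49, 50, 50, 57, 59, 62, 86, 92, 97]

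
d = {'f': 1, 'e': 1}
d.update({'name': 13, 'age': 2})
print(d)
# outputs {'f': 1, 'e': 1, 'name': 13, 'age': 2}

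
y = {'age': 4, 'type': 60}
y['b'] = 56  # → {'age': 4, 'type': 60, 'b': 56}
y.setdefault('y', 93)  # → 93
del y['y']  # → {'age': 4, 'type': 60, 'b': 56}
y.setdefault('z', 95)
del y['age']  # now {'type': 60, 'b': 56, 'z': 95}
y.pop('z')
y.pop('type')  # 60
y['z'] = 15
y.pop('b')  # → 56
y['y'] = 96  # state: {'z': 15, 'y': 96}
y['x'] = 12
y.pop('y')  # 96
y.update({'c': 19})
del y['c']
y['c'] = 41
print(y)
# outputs {'z': 15, 'x': 12, 'c': 41}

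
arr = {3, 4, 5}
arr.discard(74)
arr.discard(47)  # {3, 4, 5}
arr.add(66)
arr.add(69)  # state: {3, 4, 5, 66, 69}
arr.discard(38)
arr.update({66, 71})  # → {3, 4, 5, 66, 69, 71}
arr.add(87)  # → {3, 4, 5, 66, 69, 71, 87}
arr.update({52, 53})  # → {3, 4, 5, 52, 53, 66, 69, 71, 87}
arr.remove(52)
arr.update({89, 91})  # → {3, 4, 5, 53, 66, 69, 71, 87, 89, 91}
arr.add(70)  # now {3, 4, 5, 53, 66, 69, 70, 71, 87, 89, 91}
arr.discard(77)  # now {3, 4, 5, 53, 66, 69, 70, 71, 87, 89, 91}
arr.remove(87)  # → {3, 4, 5, 53, 66, 69, 70, 71, 89, 91}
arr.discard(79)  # {3, 4, 5, 53, 66, 69, 70, 71, 89, 91}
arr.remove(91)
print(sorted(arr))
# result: [3, 4, 5, 53, 66, 69, 70, 71, 89]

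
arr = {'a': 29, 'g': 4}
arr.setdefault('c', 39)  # 39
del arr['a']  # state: {'g': 4, 'c': 39}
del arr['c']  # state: {'g': 4}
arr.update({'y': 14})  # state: {'g': 4, 'y': 14}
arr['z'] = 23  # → {'g': 4, 'y': 14, 'z': 23}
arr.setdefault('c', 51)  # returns 51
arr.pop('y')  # 14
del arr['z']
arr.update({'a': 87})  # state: {'g': 4, 'c': 51, 'a': 87}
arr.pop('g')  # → 4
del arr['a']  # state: {'c': 51}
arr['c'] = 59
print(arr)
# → {'c': 59}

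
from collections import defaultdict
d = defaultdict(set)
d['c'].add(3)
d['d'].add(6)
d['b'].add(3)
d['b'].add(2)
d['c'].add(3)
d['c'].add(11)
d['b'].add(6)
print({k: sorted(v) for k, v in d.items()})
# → {'c': [3, 11], 'd': [6], 'b': [2, 3, 6]}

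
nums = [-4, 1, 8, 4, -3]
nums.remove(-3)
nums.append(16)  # [-4, 1, 8, 4, 16]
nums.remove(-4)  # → [1, 8, 4, 16]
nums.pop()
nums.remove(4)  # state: [1, 8]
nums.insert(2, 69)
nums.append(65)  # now [1, 8, 69, 65]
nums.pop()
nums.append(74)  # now [1, 8, 69, 74]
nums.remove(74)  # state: [1, 8, 69]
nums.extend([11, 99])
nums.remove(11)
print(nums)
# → [1, 8, 69, 99]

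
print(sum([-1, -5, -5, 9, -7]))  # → -9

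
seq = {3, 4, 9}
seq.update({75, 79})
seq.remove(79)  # {3, 4, 9, 75}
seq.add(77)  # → {3, 4, 9, 75, 77}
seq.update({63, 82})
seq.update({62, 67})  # {3, 4, 9, 62, 63, 67, 75, 77, 82}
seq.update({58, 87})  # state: {3, 4, 9, 58, 62, 63, 67, 75, 77, 82, 87}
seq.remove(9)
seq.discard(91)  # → {3, 4, 58, 62, 63, 67, 75, 77, 82, 87}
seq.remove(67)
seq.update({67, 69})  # {3, 4, 58, 62, 63, 67, 69, 75, 77, 82, 87}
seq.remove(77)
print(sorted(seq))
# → [3, 4, 58, 62, 63, 67, 69, 75, 82, 87]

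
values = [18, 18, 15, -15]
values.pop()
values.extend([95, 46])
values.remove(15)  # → [18, 18, 95, 46]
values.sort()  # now [18, 18, 46, 95]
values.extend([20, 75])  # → [18, 18, 46, 95, 20, 75]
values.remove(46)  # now [18, 18, 95, 20, 75]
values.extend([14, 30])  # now [18, 18, 95, 20, 75, 14, 30]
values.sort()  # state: [14, 18, 18, 20, 30, 75, 95]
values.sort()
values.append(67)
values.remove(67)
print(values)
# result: [14, 18, 18, 20, 30, 75, 95]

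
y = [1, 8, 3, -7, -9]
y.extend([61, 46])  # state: [1, 8, 3, -7, -9, 61, 46]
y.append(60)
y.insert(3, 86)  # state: [1, 8, 3, 86, -7, -9, 61, 46, 60]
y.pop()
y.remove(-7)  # [1, 8, 3, 86, -9, 61, 46]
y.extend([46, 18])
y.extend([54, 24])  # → [1, 8, 3, 86, -9, 61, 46, 46, 18, 54, 24]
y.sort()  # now [-9, 1, 3, 8, 18, 24, 46, 46, 54, 61, 86]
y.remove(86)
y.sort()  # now [-9, 1, 3, 8, 18, 24, 46, 46, 54, 61]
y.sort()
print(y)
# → [-9, 1, 3, 8, 18, 24, 46, 46, 54, 61]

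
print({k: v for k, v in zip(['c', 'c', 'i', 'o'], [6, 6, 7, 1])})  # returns {'c': 6, 'i': 7, 'o': 1}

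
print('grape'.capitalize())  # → Grape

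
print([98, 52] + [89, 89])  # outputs [98, 52, 89, 89]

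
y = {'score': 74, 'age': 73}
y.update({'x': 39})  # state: {'score': 74, 'age': 73, 'x': 39}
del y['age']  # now {'score': 74, 'x': 39}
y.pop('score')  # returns 74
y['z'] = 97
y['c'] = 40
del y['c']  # {'x': 39, 'z': 97}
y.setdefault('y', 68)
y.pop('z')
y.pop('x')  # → 39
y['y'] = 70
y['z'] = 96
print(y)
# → {'y': 70, 'z': 96}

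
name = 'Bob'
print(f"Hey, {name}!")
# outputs Hey, Bob!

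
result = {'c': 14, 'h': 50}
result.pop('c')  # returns 14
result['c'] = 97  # {'h': 50, 'c': 97}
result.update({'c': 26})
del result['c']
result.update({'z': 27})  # {'h': 50, 'z': 27}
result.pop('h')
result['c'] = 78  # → {'z': 27, 'c': 78}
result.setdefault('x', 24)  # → 24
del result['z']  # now {'c': 78, 'x': 24}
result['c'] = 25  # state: {'c': 25, 'x': 24}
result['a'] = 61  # {'c': 25, 'x': 24, 'a': 61}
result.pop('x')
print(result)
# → {'c': 25, 'a': 61}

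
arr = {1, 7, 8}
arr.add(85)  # {1, 7, 8, 85}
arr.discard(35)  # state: {1, 7, 8, 85}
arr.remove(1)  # {7, 8, 85}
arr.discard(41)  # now {7, 8, 85}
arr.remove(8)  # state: {7, 85}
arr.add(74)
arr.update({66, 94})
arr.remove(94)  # {7, 66, 74, 85}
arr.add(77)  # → {7, 66, 74, 77, 85}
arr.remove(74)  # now {7, 66, 77, 85}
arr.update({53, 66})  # {7, 53, 66, 77, 85}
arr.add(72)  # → {7, 53, 66, 72, 77, 85}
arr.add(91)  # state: {7, 53, 66, 72, 77, 85, 91}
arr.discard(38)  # {7, 53, 66, 72, 77, 85, 91}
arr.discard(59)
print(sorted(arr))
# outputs [7, 53, 66, 72, 77, 85, 91]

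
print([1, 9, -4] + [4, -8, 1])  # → [1, 9, -4, 4, -8, 1]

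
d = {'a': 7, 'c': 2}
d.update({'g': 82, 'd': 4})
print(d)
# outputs {'a': 7, 'c': 2, 'g': 82, 'd': 4}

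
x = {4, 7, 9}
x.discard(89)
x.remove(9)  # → {4, 7}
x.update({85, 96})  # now {4, 7, 85, 96}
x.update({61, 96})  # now {4, 7, 61, 85, 96}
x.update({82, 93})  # {4, 7, 61, 82, 85, 93, 96}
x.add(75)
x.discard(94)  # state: {4, 7, 61, 75, 82, 85, 93, 96}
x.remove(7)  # {4, 61, 75, 82, 85, 93, 96}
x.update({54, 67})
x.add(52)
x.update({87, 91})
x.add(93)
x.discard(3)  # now {4, 52, 54, 61, 67, 75, 82, 85, 87, 91, 93, 96}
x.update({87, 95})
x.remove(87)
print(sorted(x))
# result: [4, 52, 54, 61, 67, 75, 82, 85, 91, 93, 95, 96]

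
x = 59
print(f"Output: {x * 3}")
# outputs Output: 177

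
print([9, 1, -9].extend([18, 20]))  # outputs None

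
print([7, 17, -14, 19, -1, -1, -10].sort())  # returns None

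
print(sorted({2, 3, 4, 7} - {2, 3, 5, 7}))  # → [4]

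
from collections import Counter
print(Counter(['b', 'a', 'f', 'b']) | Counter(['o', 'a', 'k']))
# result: Counter({'b': 2, 'a': 1, 'f': 1, 'o': 1, 'k': 1})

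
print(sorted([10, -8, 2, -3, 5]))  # [-8, -3, 2, 5, 10]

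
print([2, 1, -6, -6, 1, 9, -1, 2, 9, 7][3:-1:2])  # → [-6, 9, 2]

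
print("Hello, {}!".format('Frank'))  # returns Hello, Frank!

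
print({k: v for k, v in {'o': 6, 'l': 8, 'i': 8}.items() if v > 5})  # {'o': 6, 'l': 8, 'i': 8}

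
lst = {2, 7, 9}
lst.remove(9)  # {2, 7}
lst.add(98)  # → {2, 7, 98}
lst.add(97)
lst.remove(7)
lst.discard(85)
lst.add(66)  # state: {2, 66, 97, 98}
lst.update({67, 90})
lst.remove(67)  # {2, 66, 90, 97, 98}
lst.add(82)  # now {2, 66, 82, 90, 97, 98}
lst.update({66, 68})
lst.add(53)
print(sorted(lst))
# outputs [2, 53, 66, 68, 82, 90, 97, 98]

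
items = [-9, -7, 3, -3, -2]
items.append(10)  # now [-9, -7, 3, -3, -2, 10]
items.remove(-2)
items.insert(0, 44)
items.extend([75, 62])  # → [44, -9, -7, 3, -3, 10, 75, 62]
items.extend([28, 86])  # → [44, -9, -7, 3, -3, 10, 75, 62, 28, 86]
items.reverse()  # [86, 28, 62, 75, 10, -3, 3, -7, -9, 44]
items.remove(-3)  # [86, 28, 62, 75, 10, 3, -7, -9, 44]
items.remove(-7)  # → [86, 28, 62, 75, 10, 3, -9, 44]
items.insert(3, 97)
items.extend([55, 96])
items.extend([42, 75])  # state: [86, 28, 62, 97, 75, 10, 3, -9, 44, 55, 96, 42, 75]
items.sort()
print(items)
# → [-9, 3, 10, 28, 42, 44, 55, 62, 75, 75, 86, 96, 97]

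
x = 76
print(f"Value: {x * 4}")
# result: Value: 304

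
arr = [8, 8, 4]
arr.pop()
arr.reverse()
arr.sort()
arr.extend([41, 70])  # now [8, 8, 41, 70]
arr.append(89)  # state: [8, 8, 41, 70, 89]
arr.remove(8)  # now [8, 41, 70, 89]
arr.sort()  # [8, 41, 70, 89]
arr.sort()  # [8, 41, 70, 89]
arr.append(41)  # [8, 41, 70, 89, 41]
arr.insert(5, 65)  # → [8, 41, 70, 89, 41, 65]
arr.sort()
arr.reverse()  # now [89, 70, 65, 41, 41, 8]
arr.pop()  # 8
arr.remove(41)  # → [89, 70, 65, 41]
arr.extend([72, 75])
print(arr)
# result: [89, 70, 65, 41, 72, 75]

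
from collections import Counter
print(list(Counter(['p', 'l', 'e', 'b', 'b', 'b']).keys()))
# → ['p', 'l', 'e', 'b']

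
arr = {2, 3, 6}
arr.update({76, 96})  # {2, 3, 6, 76, 96}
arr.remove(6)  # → {2, 3, 76, 96}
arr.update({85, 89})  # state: {2, 3, 76, 85, 89, 96}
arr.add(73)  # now {2, 3, 73, 76, 85, 89, 96}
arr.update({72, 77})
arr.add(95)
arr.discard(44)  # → {2, 3, 72, 73, 76, 77, 85, 89, 95, 96}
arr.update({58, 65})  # {2, 3, 58, 65, 72, 73, 76, 77, 85, 89, 95, 96}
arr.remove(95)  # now {2, 3, 58, 65, 72, 73, 76, 77, 85, 89, 96}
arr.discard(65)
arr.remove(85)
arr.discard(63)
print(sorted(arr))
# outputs [2, 3, 58, 72, 73, 76, 77, 89, 96]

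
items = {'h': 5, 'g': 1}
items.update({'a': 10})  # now {'h': 5, 'g': 1, 'a': 10}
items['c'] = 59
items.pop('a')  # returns 10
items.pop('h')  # 5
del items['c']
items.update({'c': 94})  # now {'g': 1, 'c': 94}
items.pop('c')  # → 94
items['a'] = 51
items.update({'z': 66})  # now {'g': 1, 'a': 51, 'z': 66}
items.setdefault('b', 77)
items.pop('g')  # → 1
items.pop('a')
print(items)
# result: {'z': 66, 'b': 77}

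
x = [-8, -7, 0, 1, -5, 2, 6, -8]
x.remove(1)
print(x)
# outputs [-8, -7, 0, -5, 2, 6, -8]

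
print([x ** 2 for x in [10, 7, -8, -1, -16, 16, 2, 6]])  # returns [100, 49, 64, 1, 256, 256, 4, 36]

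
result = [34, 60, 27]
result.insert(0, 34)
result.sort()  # [27, 34, 34, 60]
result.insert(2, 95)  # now [27, 34, 95, 34, 60]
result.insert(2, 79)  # [27, 34, 79, 95, 34, 60]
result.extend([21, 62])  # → [27, 34, 79, 95, 34, 60, 21, 62]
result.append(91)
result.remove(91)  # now [27, 34, 79, 95, 34, 60, 21, 62]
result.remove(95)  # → [27, 34, 79, 34, 60, 21, 62]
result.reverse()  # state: [62, 21, 60, 34, 79, 34, 27]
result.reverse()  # [27, 34, 79, 34, 60, 21, 62]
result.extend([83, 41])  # [27, 34, 79, 34, 60, 21, 62, 83, 41]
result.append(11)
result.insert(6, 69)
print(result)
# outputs [27, 34, 79, 34, 60, 21, 69, 62, 83, 41, 11]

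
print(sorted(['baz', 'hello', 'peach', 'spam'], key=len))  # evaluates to ['baz', 'spam', 'hello', 'peach']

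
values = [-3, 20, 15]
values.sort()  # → [-3, 15, 20]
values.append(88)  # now [-3, 15, 20, 88]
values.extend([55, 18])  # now [-3, 15, 20, 88, 55, 18]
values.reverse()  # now [18, 55, 88, 20, 15, -3]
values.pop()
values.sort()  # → [15, 18, 20, 55, 88]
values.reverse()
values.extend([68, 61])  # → [88, 55, 20, 18, 15, 68, 61]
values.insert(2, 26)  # [88, 55, 26, 20, 18, 15, 68, 61]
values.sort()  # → [15, 18, 20, 26, 55, 61, 68, 88]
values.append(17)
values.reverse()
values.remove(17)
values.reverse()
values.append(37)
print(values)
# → [15, 18, 20, 26, 55, 61, 68, 88, 37]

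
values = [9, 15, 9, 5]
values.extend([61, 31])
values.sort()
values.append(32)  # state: [5, 9, 9, 15, 31, 61, 32]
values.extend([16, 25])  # [5, 9, 9, 15, 31, 61, 32, 16, 25]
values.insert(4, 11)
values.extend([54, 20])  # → [5, 9, 9, 15, 11, 31, 61, 32, 16, 25, 54, 20]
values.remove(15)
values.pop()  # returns 20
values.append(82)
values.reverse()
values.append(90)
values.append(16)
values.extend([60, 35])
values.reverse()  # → [35, 60, 16, 90, 5, 9, 9, 11, 31, 61, 32, 16, 25, 54, 82]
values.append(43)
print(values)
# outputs [35, 60, 16, 90, 5, 9, 9, 11, 31, 61, 32, 16, 25, 54, 82, 43]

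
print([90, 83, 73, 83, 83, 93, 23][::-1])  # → [23, 93, 83, 83, 73, 83, 90]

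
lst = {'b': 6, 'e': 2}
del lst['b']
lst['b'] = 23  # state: {'e': 2, 'b': 23}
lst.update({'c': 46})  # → {'e': 2, 'b': 23, 'c': 46}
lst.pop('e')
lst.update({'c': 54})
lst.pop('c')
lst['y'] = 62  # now {'b': 23, 'y': 62}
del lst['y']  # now {'b': 23}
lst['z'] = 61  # {'b': 23, 'z': 61}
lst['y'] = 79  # {'b': 23, 'z': 61, 'y': 79}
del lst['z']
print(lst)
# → {'b': 23, 'y': 79}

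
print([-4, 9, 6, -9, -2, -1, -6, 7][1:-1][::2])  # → [9, -9, -1]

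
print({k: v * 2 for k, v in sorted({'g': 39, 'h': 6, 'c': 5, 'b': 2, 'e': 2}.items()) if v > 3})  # {'c': 10, 'g': 78, 'h': 12}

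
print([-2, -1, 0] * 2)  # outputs [-2, -1, 0, -2, -1, 0]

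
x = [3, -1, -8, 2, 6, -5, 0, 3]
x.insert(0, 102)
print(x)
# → [102, 3, -1, -8, 2, 6, -5, 0, 3]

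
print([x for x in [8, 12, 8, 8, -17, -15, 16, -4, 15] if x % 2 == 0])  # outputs [8, 12, 8, 8, 16, -4]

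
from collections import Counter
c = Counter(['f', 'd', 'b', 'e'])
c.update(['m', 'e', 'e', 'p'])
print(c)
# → Counter({'e': 3, 'f': 1, 'd': 1, 'b': 1, 'm': 1, 'p': 1})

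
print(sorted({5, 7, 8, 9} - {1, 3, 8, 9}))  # [5, 7]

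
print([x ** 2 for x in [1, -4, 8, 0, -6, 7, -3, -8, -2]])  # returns [1, 16, 64, 0, 36, 49, 9, 64, 4]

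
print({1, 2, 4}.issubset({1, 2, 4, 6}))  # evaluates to True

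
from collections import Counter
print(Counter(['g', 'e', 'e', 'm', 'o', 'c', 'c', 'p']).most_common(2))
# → [('e', 2), ('c', 2)]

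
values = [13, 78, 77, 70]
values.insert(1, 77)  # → [13, 77, 78, 77, 70]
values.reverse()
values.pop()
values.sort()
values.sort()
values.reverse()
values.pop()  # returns 70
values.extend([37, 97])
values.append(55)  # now [78, 77, 77, 37, 97, 55]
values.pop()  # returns 55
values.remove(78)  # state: [77, 77, 37, 97]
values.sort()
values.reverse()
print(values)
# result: [97, 77, 77, 37]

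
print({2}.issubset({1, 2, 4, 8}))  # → True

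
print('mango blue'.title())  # Mango Blue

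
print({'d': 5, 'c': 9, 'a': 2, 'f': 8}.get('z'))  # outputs None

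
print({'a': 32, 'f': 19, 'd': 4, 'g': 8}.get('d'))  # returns 4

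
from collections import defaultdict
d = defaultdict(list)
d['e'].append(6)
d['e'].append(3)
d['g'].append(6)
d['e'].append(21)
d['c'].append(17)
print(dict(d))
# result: {'e': [6, 3, 21], 'g': [6], 'c': [17]}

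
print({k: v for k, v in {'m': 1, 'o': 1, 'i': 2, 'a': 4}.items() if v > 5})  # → {}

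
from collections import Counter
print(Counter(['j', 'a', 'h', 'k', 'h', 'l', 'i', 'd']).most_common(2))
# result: [('h', 2), ('j', 1)]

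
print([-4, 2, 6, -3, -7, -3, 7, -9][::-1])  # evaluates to [-9, 7, -3, -7, -3, 6, 2, -4]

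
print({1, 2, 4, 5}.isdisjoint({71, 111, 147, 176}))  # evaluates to True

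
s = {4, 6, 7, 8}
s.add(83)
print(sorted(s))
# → [4, 6, 7, 8, 83]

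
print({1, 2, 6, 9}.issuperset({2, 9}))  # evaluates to True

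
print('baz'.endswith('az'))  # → True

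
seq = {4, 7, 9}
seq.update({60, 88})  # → {4, 7, 9, 60, 88}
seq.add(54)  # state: {4, 7, 9, 54, 60, 88}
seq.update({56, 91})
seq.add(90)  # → {4, 7, 9, 54, 56, 60, 88, 90, 91}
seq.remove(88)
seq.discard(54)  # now {4, 7, 9, 56, 60, 90, 91}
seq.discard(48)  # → {4, 7, 9, 56, 60, 90, 91}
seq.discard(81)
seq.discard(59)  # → {4, 7, 9, 56, 60, 90, 91}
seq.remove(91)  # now {4, 7, 9, 56, 60, 90}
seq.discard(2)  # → {4, 7, 9, 56, 60, 90}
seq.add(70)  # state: {4, 7, 9, 56, 60, 70, 90}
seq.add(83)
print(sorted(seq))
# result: [4, 7, 9, 56, 60, 70, 83, 90]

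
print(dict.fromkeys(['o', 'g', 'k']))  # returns {'o': None, 'g': None, 'k': None}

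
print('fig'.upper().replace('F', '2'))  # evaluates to 2IG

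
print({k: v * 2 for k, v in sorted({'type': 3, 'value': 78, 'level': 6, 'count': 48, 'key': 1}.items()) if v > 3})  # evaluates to {'count': 96, 'level': 12, 'value': 156}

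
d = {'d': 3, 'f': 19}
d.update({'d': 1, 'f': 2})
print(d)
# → {'d': 1, 'f': 2}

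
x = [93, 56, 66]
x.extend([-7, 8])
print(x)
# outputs [93, 56, 66, -7, 8]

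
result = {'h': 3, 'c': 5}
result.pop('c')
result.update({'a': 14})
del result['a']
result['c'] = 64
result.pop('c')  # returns 64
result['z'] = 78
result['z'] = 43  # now {'h': 3, 'z': 43}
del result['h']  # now {'z': 43}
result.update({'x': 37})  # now {'z': 43, 'x': 37}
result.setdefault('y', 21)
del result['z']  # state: {'x': 37, 'y': 21}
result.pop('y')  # 21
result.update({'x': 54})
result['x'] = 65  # {'x': 65}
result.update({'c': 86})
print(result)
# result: {'x': 65, 'c': 86}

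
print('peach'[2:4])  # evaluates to ac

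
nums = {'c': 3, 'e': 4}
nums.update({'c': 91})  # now {'c': 91, 'e': 4}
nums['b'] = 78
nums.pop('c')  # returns 91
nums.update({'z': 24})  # {'e': 4, 'b': 78, 'z': 24}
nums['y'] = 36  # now {'e': 4, 'b': 78, 'z': 24, 'y': 36}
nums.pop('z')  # 24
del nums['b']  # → {'e': 4, 'y': 36}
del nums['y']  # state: {'e': 4}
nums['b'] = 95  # {'e': 4, 'b': 95}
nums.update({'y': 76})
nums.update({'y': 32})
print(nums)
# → {'e': 4, 'b': 95, 'y': 32}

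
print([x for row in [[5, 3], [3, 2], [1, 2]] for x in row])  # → [5, 3, 3, 2, 1, 2]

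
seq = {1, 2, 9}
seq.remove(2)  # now {1, 9}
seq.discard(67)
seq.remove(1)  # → {9}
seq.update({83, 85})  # {9, 83, 85}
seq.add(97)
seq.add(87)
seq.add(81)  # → {9, 81, 83, 85, 87, 97}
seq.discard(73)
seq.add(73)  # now {9, 73, 81, 83, 85, 87, 97}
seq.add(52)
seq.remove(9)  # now {52, 73, 81, 83, 85, 87, 97}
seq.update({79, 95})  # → {52, 73, 79, 81, 83, 85, 87, 95, 97}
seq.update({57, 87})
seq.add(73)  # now {52, 57, 73, 79, 81, 83, 85, 87, 95, 97}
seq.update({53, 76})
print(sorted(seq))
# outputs [52, 53, 57, 73, 76, 79, 81, 83, 85, 87, 95, 97]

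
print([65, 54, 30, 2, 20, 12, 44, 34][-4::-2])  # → [20, 30, 65]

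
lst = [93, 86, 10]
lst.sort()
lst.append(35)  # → [10, 86, 93, 35]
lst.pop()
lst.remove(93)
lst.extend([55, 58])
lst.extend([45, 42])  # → [10, 86, 55, 58, 45, 42]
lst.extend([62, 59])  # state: [10, 86, 55, 58, 45, 42, 62, 59]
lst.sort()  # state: [10, 42, 45, 55, 58, 59, 62, 86]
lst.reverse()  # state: [86, 62, 59, 58, 55, 45, 42, 10]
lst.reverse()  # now [10, 42, 45, 55, 58, 59, 62, 86]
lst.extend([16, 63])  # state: [10, 42, 45, 55, 58, 59, 62, 86, 16, 63]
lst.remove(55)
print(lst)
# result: [10, 42, 45, 58, 59, 62, 86, 16, 63]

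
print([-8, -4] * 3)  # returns [-8, -4, -8, -4, -8, -4]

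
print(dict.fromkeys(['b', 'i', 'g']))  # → {'b': None, 'i': None, 'g': None}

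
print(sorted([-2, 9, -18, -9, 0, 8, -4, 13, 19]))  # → [-18, -9, -4, -2, 0, 8, 9, 13, 19]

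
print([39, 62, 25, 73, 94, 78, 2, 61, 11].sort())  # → None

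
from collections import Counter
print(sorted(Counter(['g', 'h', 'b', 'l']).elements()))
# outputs ['b', 'g', 'h', 'l']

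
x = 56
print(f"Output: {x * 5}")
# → Output: 280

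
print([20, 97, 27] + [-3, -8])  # [20, 97, 27, -3, -8]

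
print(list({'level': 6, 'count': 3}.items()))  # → [('level', 6), ('count', 3)]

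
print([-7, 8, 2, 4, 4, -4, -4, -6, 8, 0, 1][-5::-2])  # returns [-4, 4, 2, -7]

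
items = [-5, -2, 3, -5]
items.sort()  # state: [-5, -5, -2, 3]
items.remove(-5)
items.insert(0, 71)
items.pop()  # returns 3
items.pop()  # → -2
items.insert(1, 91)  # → [71, 91, -5]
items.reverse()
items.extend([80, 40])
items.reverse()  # [40, 80, 71, 91, -5]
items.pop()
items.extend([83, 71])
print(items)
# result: [40, 80, 71, 91, 83, 71]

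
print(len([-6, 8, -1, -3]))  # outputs 4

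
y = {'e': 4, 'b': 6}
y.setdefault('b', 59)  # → 6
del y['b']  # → {'e': 4}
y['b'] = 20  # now {'e': 4, 'b': 20}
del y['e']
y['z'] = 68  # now {'b': 20, 'z': 68}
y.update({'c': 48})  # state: {'b': 20, 'z': 68, 'c': 48}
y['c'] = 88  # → {'b': 20, 'z': 68, 'c': 88}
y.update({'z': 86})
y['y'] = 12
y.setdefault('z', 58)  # 86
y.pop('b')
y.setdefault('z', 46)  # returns 86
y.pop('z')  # 86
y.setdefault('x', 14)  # 14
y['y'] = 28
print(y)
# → {'c': 88, 'y': 28, 'x': 14}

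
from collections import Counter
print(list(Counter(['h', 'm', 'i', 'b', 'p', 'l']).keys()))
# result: ['h', 'm', 'i', 'b', 'p', 'l']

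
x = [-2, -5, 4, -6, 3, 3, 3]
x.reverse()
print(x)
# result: [3, 3, 3, -6, 4, -5, -2]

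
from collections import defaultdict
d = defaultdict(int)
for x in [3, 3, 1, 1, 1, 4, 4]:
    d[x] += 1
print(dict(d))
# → {3: 2, 1: 3, 4: 2}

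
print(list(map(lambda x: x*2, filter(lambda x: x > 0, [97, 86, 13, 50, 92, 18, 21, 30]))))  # [194, 172, 26, 100, 184, 36, 42, 60]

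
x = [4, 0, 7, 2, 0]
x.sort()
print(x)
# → [0, 0, 2, 4, 7]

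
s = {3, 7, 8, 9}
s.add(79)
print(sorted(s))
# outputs [3, 7, 8, 9, 79]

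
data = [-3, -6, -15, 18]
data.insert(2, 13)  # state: [-3, -6, 13, -15, 18]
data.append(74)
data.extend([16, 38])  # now [-3, -6, 13, -15, 18, 74, 16, 38]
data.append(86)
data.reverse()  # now [86, 38, 16, 74, 18, -15, 13, -6, -3]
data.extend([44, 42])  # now [86, 38, 16, 74, 18, -15, 13, -6, -3, 44, 42]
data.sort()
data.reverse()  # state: [86, 74, 44, 42, 38, 18, 16, 13, -3, -6, -15]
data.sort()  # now [-15, -6, -3, 13, 16, 18, 38, 42, 44, 74, 86]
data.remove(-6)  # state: [-15, -3, 13, 16, 18, 38, 42, 44, 74, 86]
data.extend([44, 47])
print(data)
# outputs [-15, -3, 13, 16, 18, 38, 42, 44, 74, 86, 44, 47]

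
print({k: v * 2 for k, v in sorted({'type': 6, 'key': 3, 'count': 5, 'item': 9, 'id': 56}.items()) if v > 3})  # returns {'count': 10, 'id': 112, 'item': 18, 'type': 12}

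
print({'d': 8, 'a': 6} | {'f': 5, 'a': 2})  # {'d': 8, 'a': 2, 'f': 5}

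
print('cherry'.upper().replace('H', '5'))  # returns C5ERRY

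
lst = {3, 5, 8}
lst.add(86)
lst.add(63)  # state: {3, 5, 8, 63, 86}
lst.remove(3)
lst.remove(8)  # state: {5, 63, 86}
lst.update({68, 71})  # {5, 63, 68, 71, 86}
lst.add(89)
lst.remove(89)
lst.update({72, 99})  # {5, 63, 68, 71, 72, 86, 99}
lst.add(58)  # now {5, 58, 63, 68, 71, 72, 86, 99}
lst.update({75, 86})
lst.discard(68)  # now {5, 58, 63, 71, 72, 75, 86, 99}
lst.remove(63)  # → {5, 58, 71, 72, 75, 86, 99}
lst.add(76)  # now {5, 58, 71, 72, 75, 76, 86, 99}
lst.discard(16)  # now {5, 58, 71, 72, 75, 76, 86, 99}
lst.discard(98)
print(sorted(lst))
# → [5, 58, 71, 72, 75, 76, 86, 99]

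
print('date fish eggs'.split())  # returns ['date', 'fish', 'eggs']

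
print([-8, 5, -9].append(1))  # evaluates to None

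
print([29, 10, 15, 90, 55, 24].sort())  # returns None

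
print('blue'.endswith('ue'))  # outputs True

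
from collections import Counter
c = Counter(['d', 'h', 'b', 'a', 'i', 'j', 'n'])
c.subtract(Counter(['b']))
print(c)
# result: Counter({'d': 1, 'h': 1, 'a': 1, 'i': 1, 'j': 1, 'n': 1, 'b': 0})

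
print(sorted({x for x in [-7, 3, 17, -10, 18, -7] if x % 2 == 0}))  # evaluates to [-10, 18]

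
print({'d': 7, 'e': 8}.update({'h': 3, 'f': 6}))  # None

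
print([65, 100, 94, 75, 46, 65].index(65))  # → 0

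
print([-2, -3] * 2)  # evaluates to [-2, -3, -2, -3]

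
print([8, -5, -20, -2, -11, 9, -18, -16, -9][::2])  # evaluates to [8, -20, -11, -18, -9]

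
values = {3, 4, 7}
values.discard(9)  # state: {3, 4, 7}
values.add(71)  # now {3, 4, 7, 71}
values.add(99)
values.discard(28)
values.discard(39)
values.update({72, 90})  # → {3, 4, 7, 71, 72, 90, 99}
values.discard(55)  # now {3, 4, 7, 71, 72, 90, 99}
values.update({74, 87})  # {3, 4, 7, 71, 72, 74, 87, 90, 99}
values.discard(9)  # {3, 4, 7, 71, 72, 74, 87, 90, 99}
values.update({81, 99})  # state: {3, 4, 7, 71, 72, 74, 81, 87, 90, 99}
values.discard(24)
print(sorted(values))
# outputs [3, 4, 7, 71, 72, 74, 81, 87, 90, 99]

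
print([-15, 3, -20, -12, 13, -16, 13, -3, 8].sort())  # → None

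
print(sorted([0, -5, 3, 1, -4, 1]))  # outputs [-5, -4, 0, 1, 1, 3]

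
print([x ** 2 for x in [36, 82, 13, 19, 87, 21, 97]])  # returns [1296, 6724, 169, 361, 7569, 441, 9409]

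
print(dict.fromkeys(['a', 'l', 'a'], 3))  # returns {'a': 3, 'l': 3}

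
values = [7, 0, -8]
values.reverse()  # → [-8, 0, 7]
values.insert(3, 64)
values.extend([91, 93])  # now [-8, 0, 7, 64, 91, 93]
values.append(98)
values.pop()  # 98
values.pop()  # 93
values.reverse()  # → [91, 64, 7, 0, -8]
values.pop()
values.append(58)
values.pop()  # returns 58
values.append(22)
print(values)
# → [91, 64, 7, 0, 22]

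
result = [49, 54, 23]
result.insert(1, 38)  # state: [49, 38, 54, 23]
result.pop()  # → 23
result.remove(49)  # [38, 54]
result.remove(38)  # [54]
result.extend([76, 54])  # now [54, 76, 54]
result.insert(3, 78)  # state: [54, 76, 54, 78]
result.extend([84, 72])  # [54, 76, 54, 78, 84, 72]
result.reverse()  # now [72, 84, 78, 54, 76, 54]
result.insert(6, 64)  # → [72, 84, 78, 54, 76, 54, 64]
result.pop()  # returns 64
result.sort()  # [54, 54, 72, 76, 78, 84]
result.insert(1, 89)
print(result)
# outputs [54, 89, 54, 72, 76, 78, 84]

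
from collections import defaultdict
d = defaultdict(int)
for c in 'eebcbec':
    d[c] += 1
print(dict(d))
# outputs {'e': 3, 'b': 2, 'c': 2}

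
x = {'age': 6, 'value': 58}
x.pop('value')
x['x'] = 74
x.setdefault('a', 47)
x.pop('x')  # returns 74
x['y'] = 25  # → {'age': 6, 'a': 47, 'y': 25}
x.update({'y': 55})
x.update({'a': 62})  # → {'age': 6, 'a': 62, 'y': 55}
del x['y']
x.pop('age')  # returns 6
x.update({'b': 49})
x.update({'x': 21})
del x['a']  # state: {'b': 49, 'x': 21}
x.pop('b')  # 49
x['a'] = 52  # {'x': 21, 'a': 52}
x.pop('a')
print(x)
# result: {'x': 21}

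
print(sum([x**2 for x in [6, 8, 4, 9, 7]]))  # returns 246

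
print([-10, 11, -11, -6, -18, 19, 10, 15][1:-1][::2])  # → [11, -6, 19]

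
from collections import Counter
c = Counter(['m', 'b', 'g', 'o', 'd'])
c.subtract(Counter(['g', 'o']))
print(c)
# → Counter({'m': 1, 'b': 1, 'd': 1, 'g': 0, 'o': 0})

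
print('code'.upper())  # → CODE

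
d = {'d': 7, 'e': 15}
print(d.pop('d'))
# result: 7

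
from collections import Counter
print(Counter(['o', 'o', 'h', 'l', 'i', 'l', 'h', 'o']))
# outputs Counter({'o': 3, 'h': 2, 'l': 2, 'i': 1})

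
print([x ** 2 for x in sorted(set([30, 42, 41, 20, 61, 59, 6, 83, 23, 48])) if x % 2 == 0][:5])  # [36, 400, 900, 1764, 2304]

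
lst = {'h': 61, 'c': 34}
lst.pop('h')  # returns 61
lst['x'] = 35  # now {'c': 34, 'x': 35}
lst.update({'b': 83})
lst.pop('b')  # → 83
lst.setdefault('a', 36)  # 36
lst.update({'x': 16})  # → {'c': 34, 'x': 16, 'a': 36}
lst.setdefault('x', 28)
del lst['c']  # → {'x': 16, 'a': 36}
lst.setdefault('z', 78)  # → 78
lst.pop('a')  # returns 36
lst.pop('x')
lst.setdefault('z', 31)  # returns 78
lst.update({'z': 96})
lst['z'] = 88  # {'z': 88}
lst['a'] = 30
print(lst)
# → {'z': 88, 'a': 30}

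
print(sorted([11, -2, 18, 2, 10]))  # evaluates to [-2, 2, 10, 11, 18]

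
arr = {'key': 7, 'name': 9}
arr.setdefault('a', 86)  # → 86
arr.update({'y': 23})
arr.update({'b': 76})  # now {'key': 7, 'name': 9, 'a': 86, 'y': 23, 'b': 76}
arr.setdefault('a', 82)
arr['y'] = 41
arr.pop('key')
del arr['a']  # {'name': 9, 'y': 41, 'b': 76}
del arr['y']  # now {'name': 9, 'b': 76}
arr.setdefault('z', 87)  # 87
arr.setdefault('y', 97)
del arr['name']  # {'b': 76, 'z': 87, 'y': 97}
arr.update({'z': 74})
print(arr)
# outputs {'b': 76, 'z': 74, 'y': 97}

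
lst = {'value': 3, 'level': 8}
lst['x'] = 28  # {'value': 3, 'level': 8, 'x': 28}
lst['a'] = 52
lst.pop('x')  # 28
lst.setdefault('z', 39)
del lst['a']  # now {'value': 3, 'level': 8, 'z': 39}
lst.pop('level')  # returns 8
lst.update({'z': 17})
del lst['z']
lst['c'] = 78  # {'value': 3, 'c': 78}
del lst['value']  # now {'c': 78}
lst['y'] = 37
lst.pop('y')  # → 37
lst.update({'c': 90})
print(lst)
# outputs {'c': 90}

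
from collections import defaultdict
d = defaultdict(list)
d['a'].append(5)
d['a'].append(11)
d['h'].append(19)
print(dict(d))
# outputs {'a': [5, 11], 'h': [19]}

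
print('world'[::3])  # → wl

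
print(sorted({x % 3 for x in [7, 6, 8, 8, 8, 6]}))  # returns [0, 1, 2]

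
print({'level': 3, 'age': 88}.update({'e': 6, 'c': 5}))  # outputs None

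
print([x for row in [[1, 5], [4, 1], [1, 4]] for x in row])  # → [1, 5, 4, 1, 1, 4]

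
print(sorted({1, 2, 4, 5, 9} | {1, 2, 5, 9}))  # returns [1, 2, 4, 5, 9]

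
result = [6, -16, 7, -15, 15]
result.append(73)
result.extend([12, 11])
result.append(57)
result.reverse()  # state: [57, 11, 12, 73, 15, -15, 7, -16, 6]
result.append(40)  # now [57, 11, 12, 73, 15, -15, 7, -16, 6, 40]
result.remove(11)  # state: [57, 12, 73, 15, -15, 7, -16, 6, 40]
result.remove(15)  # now [57, 12, 73, -15, 7, -16, 6, 40]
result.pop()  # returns 40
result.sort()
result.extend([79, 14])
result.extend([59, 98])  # [-16, -15, 6, 7, 12, 57, 73, 79, 14, 59, 98]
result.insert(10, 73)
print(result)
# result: [-16, -15, 6, 7, 12, 57, 73, 79, 14, 59, 73, 98]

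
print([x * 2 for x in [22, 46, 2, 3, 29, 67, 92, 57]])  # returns [44, 92, 4, 6, 58, 134, 184, 114]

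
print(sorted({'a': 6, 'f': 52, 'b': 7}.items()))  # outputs [('a', 6), ('b', 7), ('f', 52)]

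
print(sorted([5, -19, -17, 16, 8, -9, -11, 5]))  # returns [-19, -17, -11, -9, 5, 5, 8, 16]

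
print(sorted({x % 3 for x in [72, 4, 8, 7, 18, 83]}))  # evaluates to [0, 1, 2]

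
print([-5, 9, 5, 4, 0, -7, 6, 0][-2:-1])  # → [6]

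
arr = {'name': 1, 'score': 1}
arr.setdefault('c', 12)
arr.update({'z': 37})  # {'name': 1, 'score': 1, 'c': 12, 'z': 37}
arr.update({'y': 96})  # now {'name': 1, 'score': 1, 'c': 12, 'z': 37, 'y': 96}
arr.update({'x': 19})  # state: {'name': 1, 'score': 1, 'c': 12, 'z': 37, 'y': 96, 'x': 19}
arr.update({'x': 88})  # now {'name': 1, 'score': 1, 'c': 12, 'z': 37, 'y': 96, 'x': 88}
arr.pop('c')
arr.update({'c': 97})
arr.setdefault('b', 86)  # 86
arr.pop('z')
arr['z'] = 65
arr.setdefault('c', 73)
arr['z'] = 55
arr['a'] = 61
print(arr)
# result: {'name': 1, 'score': 1, 'y': 96, 'x': 88, 'c': 97, 'b': 86, 'z': 55, 'a': 61}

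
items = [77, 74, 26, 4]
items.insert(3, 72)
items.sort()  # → [4, 26, 72, 74, 77]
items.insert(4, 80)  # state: [4, 26, 72, 74, 80, 77]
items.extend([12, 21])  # [4, 26, 72, 74, 80, 77, 12, 21]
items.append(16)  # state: [4, 26, 72, 74, 80, 77, 12, 21, 16]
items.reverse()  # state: [16, 21, 12, 77, 80, 74, 72, 26, 4]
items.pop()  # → 4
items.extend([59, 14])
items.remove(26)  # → [16, 21, 12, 77, 80, 74, 72, 59, 14]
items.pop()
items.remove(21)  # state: [16, 12, 77, 80, 74, 72, 59]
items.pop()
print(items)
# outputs [16, 12, 77, 80, 74, 72]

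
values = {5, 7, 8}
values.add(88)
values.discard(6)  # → {5, 7, 8, 88}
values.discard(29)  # {5, 7, 8, 88}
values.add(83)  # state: {5, 7, 8, 83, 88}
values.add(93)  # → {5, 7, 8, 83, 88, 93}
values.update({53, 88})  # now {5, 7, 8, 53, 83, 88, 93}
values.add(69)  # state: {5, 7, 8, 53, 69, 83, 88, 93}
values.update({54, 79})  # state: {5, 7, 8, 53, 54, 69, 79, 83, 88, 93}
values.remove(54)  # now {5, 7, 8, 53, 69, 79, 83, 88, 93}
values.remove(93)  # {5, 7, 8, 53, 69, 79, 83, 88}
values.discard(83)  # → {5, 7, 8, 53, 69, 79, 88}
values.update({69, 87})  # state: {5, 7, 8, 53, 69, 79, 87, 88}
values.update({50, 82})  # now {5, 7, 8, 50, 53, 69, 79, 82, 87, 88}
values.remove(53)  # {5, 7, 8, 50, 69, 79, 82, 87, 88}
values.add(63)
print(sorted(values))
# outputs [5, 7, 8, 50, 63, 69, 79, 82, 87, 88]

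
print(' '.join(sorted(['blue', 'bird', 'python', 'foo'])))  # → bird blue foo python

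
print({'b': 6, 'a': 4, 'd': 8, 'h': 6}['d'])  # 8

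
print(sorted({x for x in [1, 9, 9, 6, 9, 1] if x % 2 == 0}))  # [6]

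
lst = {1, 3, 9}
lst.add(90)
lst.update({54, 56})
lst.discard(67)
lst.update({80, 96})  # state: {1, 3, 9, 54, 56, 80, 90, 96}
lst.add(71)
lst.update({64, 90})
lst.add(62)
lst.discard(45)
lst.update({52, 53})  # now {1, 3, 9, 52, 53, 54, 56, 62, 64, 71, 80, 90, 96}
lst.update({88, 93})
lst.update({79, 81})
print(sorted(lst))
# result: [1, 3, 9, 52, 53, 54, 56, 62, 64, 71, 79, 80, 81, 88, 90, 93, 96]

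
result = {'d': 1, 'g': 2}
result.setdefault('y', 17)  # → 17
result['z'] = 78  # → {'d': 1, 'g': 2, 'y': 17, 'z': 78}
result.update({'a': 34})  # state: {'d': 1, 'g': 2, 'y': 17, 'z': 78, 'a': 34}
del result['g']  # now {'d': 1, 'y': 17, 'z': 78, 'a': 34}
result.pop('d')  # 1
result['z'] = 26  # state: {'y': 17, 'z': 26, 'a': 34}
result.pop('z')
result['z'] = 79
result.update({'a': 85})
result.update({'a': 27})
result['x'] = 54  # {'y': 17, 'a': 27, 'z': 79, 'x': 54}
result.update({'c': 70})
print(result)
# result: {'y': 17, 'a': 27, 'z': 79, 'x': 54, 'c': 70}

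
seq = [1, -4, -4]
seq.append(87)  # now [1, -4, -4, 87]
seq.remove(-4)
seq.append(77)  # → [1, -4, 87, 77]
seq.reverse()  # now [77, 87, -4, 1]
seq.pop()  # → 1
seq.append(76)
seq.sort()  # [-4, 76, 77, 87]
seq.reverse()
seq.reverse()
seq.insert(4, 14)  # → [-4, 76, 77, 87, 14]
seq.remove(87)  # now [-4, 76, 77, 14]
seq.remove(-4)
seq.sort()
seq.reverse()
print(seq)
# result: [77, 76, 14]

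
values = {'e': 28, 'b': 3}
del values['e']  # {'b': 3}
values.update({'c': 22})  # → {'b': 3, 'c': 22}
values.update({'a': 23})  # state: {'b': 3, 'c': 22, 'a': 23}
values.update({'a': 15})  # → {'b': 3, 'c': 22, 'a': 15}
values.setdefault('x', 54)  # 54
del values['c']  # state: {'b': 3, 'a': 15, 'x': 54}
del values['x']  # {'b': 3, 'a': 15}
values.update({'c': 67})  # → {'b': 3, 'a': 15, 'c': 67}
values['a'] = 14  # {'b': 3, 'a': 14, 'c': 67}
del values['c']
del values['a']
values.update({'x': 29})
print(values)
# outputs {'b': 3, 'x': 29}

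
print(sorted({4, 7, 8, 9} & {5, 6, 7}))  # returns [7]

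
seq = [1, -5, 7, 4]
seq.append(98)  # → [1, -5, 7, 4, 98]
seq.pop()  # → 98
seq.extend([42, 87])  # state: [1, -5, 7, 4, 42, 87]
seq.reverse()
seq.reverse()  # [1, -5, 7, 4, 42, 87]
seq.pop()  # 87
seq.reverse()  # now [42, 4, 7, -5, 1]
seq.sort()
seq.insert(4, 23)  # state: [-5, 1, 4, 7, 23, 42]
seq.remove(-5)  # [1, 4, 7, 23, 42]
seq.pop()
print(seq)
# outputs [1, 4, 7, 23]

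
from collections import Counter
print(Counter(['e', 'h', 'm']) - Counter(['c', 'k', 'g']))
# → Counter({'e': 1, 'h': 1, 'm': 1})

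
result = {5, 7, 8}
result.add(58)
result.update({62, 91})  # {5, 7, 8, 58, 62, 91}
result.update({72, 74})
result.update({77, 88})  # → {5, 7, 8, 58, 62, 72, 74, 77, 88, 91}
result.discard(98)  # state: {5, 7, 8, 58, 62, 72, 74, 77, 88, 91}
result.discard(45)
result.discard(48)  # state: {5, 7, 8, 58, 62, 72, 74, 77, 88, 91}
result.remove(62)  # {5, 7, 8, 58, 72, 74, 77, 88, 91}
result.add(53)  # {5, 7, 8, 53, 58, 72, 74, 77, 88, 91}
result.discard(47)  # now {5, 7, 8, 53, 58, 72, 74, 77, 88, 91}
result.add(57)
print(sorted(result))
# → [5, 7, 8, 53, 57, 58, 72, 74, 77, 88, 91]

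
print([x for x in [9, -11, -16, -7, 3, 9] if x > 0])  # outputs [9, 3, 9]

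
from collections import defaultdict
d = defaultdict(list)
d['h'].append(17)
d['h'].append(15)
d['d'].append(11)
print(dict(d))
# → {'h': [17, 15], 'd': [11]}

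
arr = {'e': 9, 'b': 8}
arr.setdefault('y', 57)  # 57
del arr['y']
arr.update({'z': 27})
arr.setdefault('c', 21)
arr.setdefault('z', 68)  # 27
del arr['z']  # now {'e': 9, 'b': 8, 'c': 21}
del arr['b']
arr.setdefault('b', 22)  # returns 22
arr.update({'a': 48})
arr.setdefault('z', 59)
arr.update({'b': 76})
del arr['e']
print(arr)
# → {'c': 21, 'b': 76, 'a': 48, 'z': 59}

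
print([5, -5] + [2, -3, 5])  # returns [5, -5, 2, -3, 5]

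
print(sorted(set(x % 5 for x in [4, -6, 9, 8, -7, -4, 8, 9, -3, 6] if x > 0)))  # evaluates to [1, 3, 4]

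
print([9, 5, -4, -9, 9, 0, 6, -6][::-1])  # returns [-6, 6, 0, 9, -9, -4, 5, 9]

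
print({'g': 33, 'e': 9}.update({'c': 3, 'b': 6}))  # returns None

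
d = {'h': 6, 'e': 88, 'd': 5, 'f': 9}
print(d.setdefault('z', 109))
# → 109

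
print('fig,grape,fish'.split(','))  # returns ['fig', 'grape', 'fish']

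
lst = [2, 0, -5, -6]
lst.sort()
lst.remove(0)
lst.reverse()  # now [2, -5, -6]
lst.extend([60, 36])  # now [2, -5, -6, 60, 36]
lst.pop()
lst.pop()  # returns 60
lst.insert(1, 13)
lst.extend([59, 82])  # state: [2, 13, -5, -6, 59, 82]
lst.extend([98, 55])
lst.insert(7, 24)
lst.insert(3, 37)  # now [2, 13, -5, 37, -6, 59, 82, 98, 24, 55]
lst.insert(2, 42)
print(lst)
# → [2, 13, 42, -5, 37, -6, 59, 82, 98, 24, 55]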